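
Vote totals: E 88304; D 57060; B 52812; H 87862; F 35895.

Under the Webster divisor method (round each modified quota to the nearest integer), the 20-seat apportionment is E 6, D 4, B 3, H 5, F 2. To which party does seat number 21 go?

Priority for the next seat is population ÷ (current seats + 0.5).
Priorities: E 13585.231, D 12680.000, B 15089.143, H 15974.909, F 14358.000.
Highest priority: H.

H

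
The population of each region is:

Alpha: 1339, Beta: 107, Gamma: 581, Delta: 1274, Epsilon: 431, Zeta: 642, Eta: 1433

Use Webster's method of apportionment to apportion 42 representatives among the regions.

Standard divisor 5807/42 ≈ 138.262; standard quotas: Alpha 9.685, Beta 0.774, Gamma 4.202, Delta 9.214, Epsilon 3.117, Zeta 4.643, Eta 10.364.
Rounding to the nearest integer gives Alpha 10, Beta 1, Gamma 4, Delta 9, Epsilon 3, Zeta 5, Eta 10 — total 42, matching the house size, so no adjustment is needed.

Alpha: 10; Beta: 1; Gamma: 4; Delta: 9; Epsilon: 3; Zeta: 5; Eta: 10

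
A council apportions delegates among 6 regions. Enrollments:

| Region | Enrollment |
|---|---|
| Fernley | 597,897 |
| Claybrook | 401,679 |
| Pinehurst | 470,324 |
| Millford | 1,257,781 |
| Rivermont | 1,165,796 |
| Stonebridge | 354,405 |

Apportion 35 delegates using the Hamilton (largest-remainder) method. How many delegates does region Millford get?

10

Standard divisor: 4247882 ÷ 35 ≈ 121368.057.
Standard quotas: Fernley 4.9263, Claybrook 3.3096, Pinehurst 3.8752, Millford 10.3634, Rivermont 9.6055, Stonebridge 2.9201.
Lower quotas: Fernley 4, Claybrook 3, Pinehurst 3, Millford 10, Rivermont 9, Stonebridge 2 (sum 31, leaving 4 seats).
Remainders in descending order: Fernley 0.9263, Stonebridge 0.9201, Pinehurst 0.8752, Rivermont 0.6055, Millford 0.3634, Claybrook 0.3096.
Largest remainders: Fernley, Stonebridge, Pinehurst, Rivermont receive the extra seats.
Millford receives 10.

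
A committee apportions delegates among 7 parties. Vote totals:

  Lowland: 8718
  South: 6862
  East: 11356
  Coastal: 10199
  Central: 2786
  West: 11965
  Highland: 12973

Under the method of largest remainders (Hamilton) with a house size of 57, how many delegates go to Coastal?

The standard divisor is 64859/57 ≈ 1137.877.
Standard quotas: Lowland 7.6616, South 6.0305, East 9.9800, Coastal 8.9632, Central 2.4484, West 10.5152, Highland 11.4011.
Lower quotas: Lowland 7, South 6, East 9, Coastal 8, Central 2, West 10, Highland 11 (sum 53, leaving 4 seats).
Remainders in descending order: East 0.9800, Coastal 0.9632, Lowland 0.6616, West 0.5152, Central 0.4484, Highland 0.4011, South 0.0305.
The surplus seats go to East, Coastal, Lowland, West.
Coastal receives 9.

9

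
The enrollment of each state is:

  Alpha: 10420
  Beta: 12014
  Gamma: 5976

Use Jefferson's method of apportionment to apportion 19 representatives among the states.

Alpha=7; Beta=8; Gamma=4

Standard divisor 28410/19 ≈ 1495.263; standard quotas: Alpha 6.969, Beta 8.035, Gamma 3.997.
Rounding down gives 6, 8, 3 = 17 seats, so the divisor must be adjusted.
With modified divisor 1400: modified quotas Alpha 7.443, Beta 8.581, Gamma 4.269.
Rounding down: Alpha 7, Beta 8, Gamma 4 (total 19).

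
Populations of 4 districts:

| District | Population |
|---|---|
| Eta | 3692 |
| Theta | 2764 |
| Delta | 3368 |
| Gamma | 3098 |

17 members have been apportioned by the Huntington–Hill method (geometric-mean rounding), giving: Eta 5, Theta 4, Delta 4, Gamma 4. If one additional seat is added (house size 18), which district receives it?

Priority for the next seat is population ÷ (√(s·(s+1))).
Priorities: Eta 674.064, Theta 618.049, Delta 753.108, Gamma 692.734.
Highest priority: Delta.

Delta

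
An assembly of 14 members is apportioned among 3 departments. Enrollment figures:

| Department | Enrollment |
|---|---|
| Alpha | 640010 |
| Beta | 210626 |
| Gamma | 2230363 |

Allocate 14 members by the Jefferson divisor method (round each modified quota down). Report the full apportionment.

Standard divisor 3080999/14 ≈ 220071.357; standard quotas: Alpha 2.908, Beta 0.957, Gamma 10.135.
Rounding down gives 2, 0, 10 = 12 seats, so the divisor must be adjusted.
With modified divisor 205120: modified quotas Alpha 3.120, Beta 1.027, Gamma 10.873.
Rounding down: Alpha 3, Beta 1, Gamma 10 (total 14).

Alpha 3, Beta 1, Gamma 10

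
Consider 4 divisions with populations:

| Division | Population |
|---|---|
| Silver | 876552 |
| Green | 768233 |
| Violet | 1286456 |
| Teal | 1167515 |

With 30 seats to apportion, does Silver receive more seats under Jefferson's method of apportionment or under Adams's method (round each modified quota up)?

Adams

Jefferson: Silver 6, Green 5, Violet 10, Teal 9.
Adams: Silver 7, Green 6, Violet 9, Teal 8.
Silver gets 6 under Jefferson and 7 under Adams.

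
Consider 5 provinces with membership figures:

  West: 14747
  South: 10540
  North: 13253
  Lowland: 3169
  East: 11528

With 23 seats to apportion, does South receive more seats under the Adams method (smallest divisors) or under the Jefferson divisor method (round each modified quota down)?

Jefferson

Adams: West 6, South 4, North 6, Lowland 2, East 5.
Jefferson: West 6, South 5, North 6, Lowland 1, East 5.
South gets 4 under Adams and 5 under Jefferson.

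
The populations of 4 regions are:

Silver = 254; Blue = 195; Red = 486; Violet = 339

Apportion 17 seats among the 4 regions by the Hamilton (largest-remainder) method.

Silver=3, Blue=3, Red=6, Violet=5

Total 1274; standard divisor 1274/17 ≈ 74.941.
Standard quotas: Silver 3.389, Blue 2.602, Red 6.485, Violet 4.524.
Lower quotas: Silver 3, Blue 2, Red 6, Violet 4 (sum 15, leaving 2 seats).
Remainders in descending order: Blue 0.602, Violet 0.524, Red 0.485, Silver 0.389.
The surplus seats go to Blue, Violet.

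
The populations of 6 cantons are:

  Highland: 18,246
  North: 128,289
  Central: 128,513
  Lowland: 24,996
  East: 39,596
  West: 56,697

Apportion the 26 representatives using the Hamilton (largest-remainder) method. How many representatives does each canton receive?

Total 396337; standard divisor 396337/26 ≈ 15243.731.
Standard quotas: Highland 1.1970, North 8.4159, Central 8.4305, Lowland 1.6398, East 2.5975, West 3.7194.
Lower quotas: Highland 1, North 8, Central 8, Lowland 1, East 2, West 3 (sum 23, leaving 3 seats).
Remainders in descending order: West 0.7194, Lowland 0.6398, East 0.5975, Central 0.4305, North 0.4159, Highland 0.1970.
Largest remainders: West, Lowland, East receive the extra seats.

Highland 1, North 8, Central 8, Lowland 2, East 3, West 4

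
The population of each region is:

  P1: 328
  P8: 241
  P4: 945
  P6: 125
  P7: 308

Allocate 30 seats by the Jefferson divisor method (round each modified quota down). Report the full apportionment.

P1: 5, P8: 3, P4: 15, P6: 2, P7: 5

Standard divisor 1947/30 ≈ 64.9; standard quotas: P1 5.054, P8 3.713, P4 14.561, P6 1.926, P7 4.746.
Rounding down gives 5, 3, 14, 1, 4 = 27 seats, so the divisor must be adjusted.
With modified divisor 61: modified quotas P1 5.377, P8 3.951, P4 15.492, P6 2.049, P7 5.049.
Rounding down: P1 5, P8 3, P4 15, P6 2, P7 5 (total 30).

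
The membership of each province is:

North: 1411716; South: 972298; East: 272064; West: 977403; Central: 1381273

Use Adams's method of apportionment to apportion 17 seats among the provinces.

North 5, South 3, East 1, West 3, Central 5

Standard divisor 5014754/17 ≈ 294985.529; standard quotas: North 4.786, South 3.296, East 0.922, West 3.313, Central 4.683.
Rounding up gives 5, 4, 1, 4, 5 = 19 seats, so the divisor must be adjusted.
With modified divisor 335600: modified quotas North 4.207, South 2.897, East 0.811, West 2.912, Central 4.116.
Rounding up: North 5, South 3, East 1, West 3, Central 5 (total 17).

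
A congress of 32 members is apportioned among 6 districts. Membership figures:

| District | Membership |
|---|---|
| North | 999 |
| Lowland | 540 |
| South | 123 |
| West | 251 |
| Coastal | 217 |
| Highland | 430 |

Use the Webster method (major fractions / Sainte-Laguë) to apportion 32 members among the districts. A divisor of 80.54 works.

With modified divisor 80.54: modified quotas North 12.404, Lowland 6.705, South 1.527, West 3.116, Coastal 2.694, Highland 5.339.
Rounding to the nearest integer: North 12, Lowland 7, South 2, West 3, Coastal 3, Highland 5 (total 32).

North 12, Lowland 7, South 2, West 3, Coastal 3, Highland 5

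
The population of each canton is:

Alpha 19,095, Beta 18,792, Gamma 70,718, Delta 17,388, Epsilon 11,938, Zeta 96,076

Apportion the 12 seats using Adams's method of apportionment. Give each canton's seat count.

Alpha 1; Beta 1; Gamma 3; Delta 1; Epsilon 1; Zeta 5

Standard divisor 234007/12 ≈ 19500.583; standard quotas: Alpha 0.979, Beta 0.964, Gamma 3.626, Delta 0.892, Epsilon 0.612, Zeta 4.927.
Rounding up gives 1, 1, 4, 1, 1, 5 = 13 seats, so the divisor must be adjusted.
With modified divisor 23800: modified quotas Alpha 0.802, Beta 0.790, Gamma 2.971, Delta 0.731, Epsilon 0.502, Zeta 4.037.
Rounding up: Alpha 1, Beta 1, Gamma 3, Delta 1, Epsilon 1, Zeta 5 (total 12).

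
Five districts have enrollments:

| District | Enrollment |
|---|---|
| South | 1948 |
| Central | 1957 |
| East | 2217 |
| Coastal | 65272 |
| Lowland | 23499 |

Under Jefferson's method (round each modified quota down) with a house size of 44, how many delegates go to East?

Standard divisor 94893/44 ≈ 2156.659; standard quotas: South 0.903, Central 0.907, East 1.028, Coastal 30.265, Lowland 10.896.
Rounding down gives 0, 0, 1, 30, 10 = 41 seats, so the divisor must be adjusted.
With modified divisor 2000: modified quotas South 0.974, Central 0.979, East 1.109, Coastal 32.636, Lowland 11.749.
Rounding down: South 0, Central 0, East 1, Coastal 32, Lowland 11 (total 44).
East receives 1.

1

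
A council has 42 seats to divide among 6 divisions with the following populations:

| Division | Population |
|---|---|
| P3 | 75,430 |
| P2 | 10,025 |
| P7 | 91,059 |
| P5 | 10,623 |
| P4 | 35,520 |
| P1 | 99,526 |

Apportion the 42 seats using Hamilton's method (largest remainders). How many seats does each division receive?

P3 10, P2 1, P7 12, P5 1, P4 5, P1 13

The standard divisor is 322183/42 ≈ 7671.024.
Standard quotas: P3 9.8331, P2 1.3069, P7 11.8705, P5 1.3848, P4 4.6304, P1 12.9743.
Lower quotas: P3 9, P2 1, P7 11, P5 1, P4 4, P1 12 (sum 38, leaving 4 seats).
Remainders in descending order: P1 0.9743, P7 0.8705, P3 0.8331, P4 0.6304, P5 0.3848, P2 0.3069.
The surplus seats go to P1, P7, P3, P4.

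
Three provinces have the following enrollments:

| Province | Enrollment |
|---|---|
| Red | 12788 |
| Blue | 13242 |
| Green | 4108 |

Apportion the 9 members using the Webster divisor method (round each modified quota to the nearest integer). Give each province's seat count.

Standard divisor 30138/9 ≈ 3348.667; standard quotas: Red 3.819, Blue 3.954, Green 1.227.
Rounding to the nearest integer gives Red 4, Blue 4, Green 1 — total 9, matching the house size, so no adjustment is needed.

Red=4, Blue=4, Green=1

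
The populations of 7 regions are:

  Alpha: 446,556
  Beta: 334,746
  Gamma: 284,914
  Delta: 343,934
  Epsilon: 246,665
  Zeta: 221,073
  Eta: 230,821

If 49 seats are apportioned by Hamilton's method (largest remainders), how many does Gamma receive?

7

Total 2108709; standard divisor 2108709/49 ≈ 43034.878.
Standard quotas: Alpha 10.3766, Beta 7.7785, Gamma 6.6205, Delta 7.9920, Epsilon 5.7317, Zeta 5.1371, Eta 5.3636.
Lower quotas: Alpha 10, Beta 7, Gamma 6, Delta 7, Epsilon 5, Zeta 5, Eta 5 (sum 45, leaving 4 seats).
Remainders in descending order: Delta 0.9920, Beta 0.7785, Epsilon 0.7317, Gamma 0.6205, Alpha 0.3766, Eta 0.3636, Zeta 0.1371.
The surplus seats go to Delta, Beta, Epsilon, Gamma.
Gamma receives 7.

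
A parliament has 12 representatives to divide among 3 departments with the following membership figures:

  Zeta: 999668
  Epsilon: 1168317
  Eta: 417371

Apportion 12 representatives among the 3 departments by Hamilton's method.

Standard divisor: 2585356 ÷ 12 ≈ 215446.333.
Standard quotas: Zeta 4.6400, Epsilon 5.4228, Eta 1.9372.
Lower quotas: Zeta 4, Epsilon 5, Eta 1 (sum 10, leaving 2 seats).
Remainders in descending order: Eta 0.9372, Zeta 0.6400, Epsilon 0.4228.
The surplus seats go to Eta, Zeta.

Zeta 5, Epsilon 5, Eta 2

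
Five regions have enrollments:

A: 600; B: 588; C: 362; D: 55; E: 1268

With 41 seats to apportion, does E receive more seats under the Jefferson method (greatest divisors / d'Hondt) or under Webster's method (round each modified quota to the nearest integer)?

Jefferson

Jefferson: A 9, B 8, C 5, D 0, E 19.
Webster: A 9, B 8, C 5, D 1, E 18.
E gets 19 under Jefferson and 18 under Webster.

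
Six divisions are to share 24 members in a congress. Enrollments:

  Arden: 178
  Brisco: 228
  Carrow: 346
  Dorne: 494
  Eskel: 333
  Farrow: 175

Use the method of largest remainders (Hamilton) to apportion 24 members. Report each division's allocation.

The standard divisor is 1754/24 ≈ 73.083.
Standard quotas: Arden 2.436, Brisco 3.120, Carrow 4.734, Dorne 6.759, Eskel 4.556, Farrow 2.395.
Lower quotas: Arden 2, Brisco 3, Carrow 4, Dorne 6, Eskel 4, Farrow 2 (sum 21, leaving 3 seats).
Remainders in descending order: Dorne 0.759, Carrow 0.734, Eskel 0.556, Arden 0.436, Farrow 0.395, Brisco 0.120.
The surplus seats go to Dorne, Carrow, Eskel.

Arden 2, Brisco 3, Carrow 5, Dorne 7, Eskel 5, Farrow 2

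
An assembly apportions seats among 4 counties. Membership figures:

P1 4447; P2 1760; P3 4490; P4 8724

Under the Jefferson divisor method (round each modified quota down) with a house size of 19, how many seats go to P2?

1

Standard divisor 19421/19 ≈ 1022.158; standard quotas: P1 4.351, P2 1.722, P3 4.393, P4 8.535.
Rounding down gives 4, 1, 4, 8 = 17 seats, so the divisor must be adjusted.
With modified divisor 894: modified quotas P1 4.974, P2 1.969, P3 5.022, P4 9.758.
Rounding down: P1 4, P2 1, P3 5, P4 9 (total 19).
P2 receives 1.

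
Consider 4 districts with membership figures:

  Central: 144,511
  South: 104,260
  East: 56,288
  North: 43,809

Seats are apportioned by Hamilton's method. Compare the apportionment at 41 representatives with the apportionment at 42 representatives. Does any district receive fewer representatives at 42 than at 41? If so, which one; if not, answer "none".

At 41 seats: Central 17, South 12, East 7, North 5.
At 42 seats: Central 17, South 13, East 7, North 5.
No district's allocation decreased.

none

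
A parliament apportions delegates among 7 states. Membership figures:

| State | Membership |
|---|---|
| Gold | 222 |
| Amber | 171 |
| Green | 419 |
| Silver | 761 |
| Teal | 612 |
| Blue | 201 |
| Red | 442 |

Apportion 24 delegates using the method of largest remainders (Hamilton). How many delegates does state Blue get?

Standard divisor: 2828 ÷ 24 ≈ 117.833.
Standard quotas: Gold 1.884, Amber 1.451, Green 3.556, Silver 6.458, Teal 5.194, Blue 1.706, Red 3.751.
Lower quotas: Gold 1, Amber 1, Green 3, Silver 6, Teal 5, Blue 1, Red 3 (sum 20, leaving 4 seats).
Remainders in descending order: Gold 0.884, Red 0.751, Blue 0.706, Green 0.556, Silver 0.458, Amber 0.451, Teal 0.194.
The surplus seats go to Gold, Red, Blue, Green.
Blue receives 2.

2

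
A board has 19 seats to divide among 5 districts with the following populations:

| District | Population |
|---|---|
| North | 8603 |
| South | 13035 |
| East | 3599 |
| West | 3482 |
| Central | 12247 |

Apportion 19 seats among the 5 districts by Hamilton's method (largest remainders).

North=4; South=6; East=2; West=1; Central=6

Total 40966; standard divisor 40966/19 ≈ 2156.105.
Standard quotas: North 3.9901, South 6.0456, East 1.6692, West 1.6149, Central 5.6801.
Lower quotas: North 3, South 6, East 1, West 1, Central 5 (sum 16, leaving 3 seats).
Remainders in descending order: North 0.9901, Central 0.6801, East 0.6692, West 0.6149, South 0.0456.
The surplus seats go to North, Central, East.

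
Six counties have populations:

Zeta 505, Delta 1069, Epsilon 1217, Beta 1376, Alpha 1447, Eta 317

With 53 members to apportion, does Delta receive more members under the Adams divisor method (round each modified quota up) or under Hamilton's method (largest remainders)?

Adams: Zeta 5, Delta 9, Epsilon 11, Beta 12, Alpha 13, Eta 3.
Hamilton: Zeta 4, Delta 10, Epsilon 11, Beta 12, Alpha 13, Eta 3.
Delta gets 9 under Adams and 10 under Hamilton.

Hamilton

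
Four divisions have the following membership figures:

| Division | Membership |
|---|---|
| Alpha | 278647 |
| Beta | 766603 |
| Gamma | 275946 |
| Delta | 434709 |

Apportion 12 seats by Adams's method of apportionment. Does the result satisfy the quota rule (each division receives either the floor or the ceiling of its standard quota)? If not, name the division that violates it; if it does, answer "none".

none

Standard quotas: Alpha 1.904, Beta 5.239, Gamma 1.886, Delta 2.971.
Adams allocation: Alpha 2, Beta 5, Gamma 2, Delta 3.
Every allocation lies between the lower and upper quota.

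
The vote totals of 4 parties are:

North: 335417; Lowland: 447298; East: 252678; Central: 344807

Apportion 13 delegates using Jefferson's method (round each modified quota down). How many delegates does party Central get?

Standard divisor 1380200/13 ≈ 106169.231; standard quotas: North 3.159, Lowland 4.213, East 2.380, Central 3.248.
Rounding down gives 3, 4, 2, 3 = 12 seats, so the divisor must be adjusted.
With modified divisor 87800: modified quotas North 3.820, Lowland 5.095, East 2.878, Central 3.927.
Rounding down: North 3, Lowland 5, East 2, Central 3 (total 13).
Central receives 3.

3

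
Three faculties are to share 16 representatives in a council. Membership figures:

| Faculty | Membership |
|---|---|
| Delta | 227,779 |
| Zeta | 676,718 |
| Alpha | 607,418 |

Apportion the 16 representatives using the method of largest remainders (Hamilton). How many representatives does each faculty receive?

The standard divisor is 1511915/16 ≈ 94494.688.
Standard quotas: Delta 2.4105, Zeta 7.1614, Alpha 6.4281.
Lower quotas: Delta 2, Zeta 7, Alpha 6 (sum 15, leaving 1 seat).
Remainders in descending order: Alpha 0.4281, Delta 0.4105, Zeta 0.1614.
Largest remainder: Alpha receives the extra seat.

Delta=2, Zeta=7, Alpha=7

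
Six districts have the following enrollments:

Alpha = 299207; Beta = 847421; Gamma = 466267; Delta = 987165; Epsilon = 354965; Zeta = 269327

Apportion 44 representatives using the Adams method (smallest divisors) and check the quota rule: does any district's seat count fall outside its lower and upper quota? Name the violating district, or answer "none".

none

Standard quotas: Alpha 4.083, Beta 11.564, Gamma 6.363, Delta 13.471, Epsilon 4.844, Zeta 3.675.
Adams allocation: Alpha 4, Beta 11, Gamma 7, Delta 13, Epsilon 5, Zeta 4.
Every allocation lies between the lower and upper quota.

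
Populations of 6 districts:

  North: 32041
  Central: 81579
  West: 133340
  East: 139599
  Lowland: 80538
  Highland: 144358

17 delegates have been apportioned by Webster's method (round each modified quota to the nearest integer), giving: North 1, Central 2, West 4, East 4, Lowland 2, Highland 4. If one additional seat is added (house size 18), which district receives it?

Central

Priority for the next seat is population ÷ (current seats + 0.5).
Priorities: North 21360.667, Central 32631.600, West 29631.111, East 31022.000, Lowland 32215.200, Highland 32079.556.
Highest priority: Central.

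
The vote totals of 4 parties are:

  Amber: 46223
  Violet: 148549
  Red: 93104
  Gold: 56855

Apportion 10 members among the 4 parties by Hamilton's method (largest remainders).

The standard divisor is 344731/10 ≈ 34473.1.
Standard quotas: Amber 1.3408, Violet 4.3091, Red 2.7008, Gold 1.6493.
Lower quotas: Amber 1, Violet 4, Red 2, Gold 1 (sum 8, leaving 2 seats).
Remainders in descending order: Red 0.7008, Gold 0.6493, Amber 0.3408, Violet 0.3091.
Largest remainders: Red, Gold receive the extra seats.

Amber=1; Violet=4; Red=3; Gold=2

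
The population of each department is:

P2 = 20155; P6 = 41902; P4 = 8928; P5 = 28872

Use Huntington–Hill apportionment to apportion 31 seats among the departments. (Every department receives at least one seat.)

P2=6, P6=13, P4=3, P5=9

With divisor 3232: modified quotas P2 6.236, P6 12.965, P4 2.762, P5 8.933.
Geometric-mean thresholds: P2 √(6·7)=6.481, P6 √(12·13)=12.490, P4 √(2·3)=2.449, P5 √(8·9)=8.485.
Each quota rounded against its threshold gives P2 6, P6 13, P4 3, P5 9 (total 31).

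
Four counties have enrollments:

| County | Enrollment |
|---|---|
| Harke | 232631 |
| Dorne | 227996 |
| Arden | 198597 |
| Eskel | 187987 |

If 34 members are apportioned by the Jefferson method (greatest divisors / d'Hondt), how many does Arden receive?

8

Standard divisor 847211/34 ≈ 24917.971; standard quotas: Harke 9.336, Dorne 9.150, Arden 7.970, Eskel 7.544.
Rounding down gives 9, 9, 7, 7 = 32 seats, so the divisor must be adjusted.
With modified divisor 23400: modified quotas Harke 9.941, Dorne 9.743, Arden 8.487, Eskel 8.034.
Rounding down: Harke 9, Dorne 9, Arden 8, Eskel 8 (total 34).
Arden receives 8.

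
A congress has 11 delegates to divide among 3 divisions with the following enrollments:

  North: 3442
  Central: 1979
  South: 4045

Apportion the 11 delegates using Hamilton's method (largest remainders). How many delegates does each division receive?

Total 9466; standard divisor 9466/11 ≈ 860.545.
Standard quotas: North 4.000, Central 2.300, South 4.701.
Lower quotas: North 3, Central 2, South 4 (sum 9, leaving 2 seats).
Remainders in descending order: North 1.000, South 0.701, Central 0.300.
Largest remainders: North, South receive the extra seats.

North=4, Central=2, South=5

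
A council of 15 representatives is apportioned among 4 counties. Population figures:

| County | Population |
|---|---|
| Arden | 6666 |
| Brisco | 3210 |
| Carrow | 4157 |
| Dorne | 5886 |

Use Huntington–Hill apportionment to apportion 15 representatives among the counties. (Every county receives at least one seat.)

Arden 5; Brisco 2; Carrow 3; Dorne 5

With divisor 1313: modified quotas Arden 5.077, Brisco 2.445, Carrow 3.166, Dorne 4.483.
Geometric-mean thresholds: Arden √(5·6)=5.477, Brisco √(2·3)=2.449, Carrow √(3·4)=3.464, Dorne √(4·5)=4.472.
Each quota rounded against its threshold gives Arden 5, Brisco 2, Carrow 3, Dorne 5 (total 15).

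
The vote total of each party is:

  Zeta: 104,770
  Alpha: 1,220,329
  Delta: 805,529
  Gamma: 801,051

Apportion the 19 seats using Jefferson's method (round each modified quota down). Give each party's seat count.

Standard divisor 2931679/19 ≈ 154298.895; standard quotas: Zeta 0.679, Alpha 7.909, Delta 5.221, Gamma 5.192.
Rounding down gives 0, 7, 5, 5 = 17 seats, so the divisor must be adjusted.
With modified divisor 134900: modified quotas Zeta 0.777, Alpha 9.046, Delta 5.971, Gamma 5.938.
Rounding down: Zeta 0, Alpha 9, Delta 5, Gamma 5 (total 19).

Zeta 0, Alpha 9, Delta 5, Gamma 5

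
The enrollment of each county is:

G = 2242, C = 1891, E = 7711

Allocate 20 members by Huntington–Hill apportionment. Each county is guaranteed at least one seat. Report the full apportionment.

With divisor 594: modified quotas G 3.774, C 3.184, E 12.981.
Geometric-mean thresholds: G √(3·4)=3.464, C √(3·4)=3.464, E √(12·13)=12.490.
Each quota rounded against its threshold gives G 4, C 3, E 13 (total 20).

G: 4; C: 3; E: 13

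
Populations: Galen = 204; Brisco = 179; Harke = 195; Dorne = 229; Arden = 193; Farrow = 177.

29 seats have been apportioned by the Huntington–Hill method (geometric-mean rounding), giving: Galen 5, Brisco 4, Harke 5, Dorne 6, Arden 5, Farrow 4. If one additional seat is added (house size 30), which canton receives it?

Brisco

Priority for the next seat is population ÷ (√(s·(s+1))).
Priorities: Galen 37.245, Brisco 40.026, Harke 35.602, Dorne 35.335, Arden 35.237, Farrow 39.578.
Highest priority: Brisco.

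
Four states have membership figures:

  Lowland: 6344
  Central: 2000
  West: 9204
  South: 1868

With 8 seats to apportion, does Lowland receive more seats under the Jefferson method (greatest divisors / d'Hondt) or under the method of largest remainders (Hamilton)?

Jefferson

Jefferson: Lowland 3, Central 1, West 4, South 0.
Hamilton: Lowland 2, Central 1, West 4, South 1.
Lowland gets 3 under Jefferson and 2 under Hamilton.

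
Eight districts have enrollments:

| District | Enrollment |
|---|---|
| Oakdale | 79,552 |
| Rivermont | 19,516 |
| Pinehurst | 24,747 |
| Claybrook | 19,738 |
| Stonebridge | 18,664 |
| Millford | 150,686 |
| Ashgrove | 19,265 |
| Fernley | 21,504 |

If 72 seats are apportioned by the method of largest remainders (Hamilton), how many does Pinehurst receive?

5

Total 353672; standard divisor 353672/72 ≈ 4912.111.
Standard quotas: Oakdale 16.1951, Rivermont 3.9730, Pinehurst 5.0380, Claybrook 4.0182, Stonebridge 3.7996, Millford 30.6764, Ashgrove 3.9219, Fernley 4.3778.
Lower quotas: Oakdale 16, Rivermont 3, Pinehurst 5, Claybrook 4, Stonebridge 3, Millford 30, Ashgrove 3, Fernley 4 (sum 68, leaving 4 seats).
Remainders in descending order: Rivermont 0.9730, Ashgrove 0.9219, Stonebridge 0.7996, Millford 0.6764, Fernley 0.3778, Oakdale 0.1951, Pinehurst 0.0380, Claybrook 0.0182.
Largest remainders: Rivermont, Ashgrove, Stonebridge, Millford receive the extra seats.
Pinehurst receives 5.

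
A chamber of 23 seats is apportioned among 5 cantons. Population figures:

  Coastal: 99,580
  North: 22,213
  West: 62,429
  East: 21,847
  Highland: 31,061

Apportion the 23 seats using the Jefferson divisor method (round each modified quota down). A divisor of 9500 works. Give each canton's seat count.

With modified divisor 9500: modified quotas Coastal 10.482, North 2.338, West 6.571, East 2.300, Highland 3.270.
Rounding down: Coastal 10, North 2, West 6, East 2, Highland 3 (total 23).

Coastal: 10, North: 2, West: 6, East: 2, Highland: 3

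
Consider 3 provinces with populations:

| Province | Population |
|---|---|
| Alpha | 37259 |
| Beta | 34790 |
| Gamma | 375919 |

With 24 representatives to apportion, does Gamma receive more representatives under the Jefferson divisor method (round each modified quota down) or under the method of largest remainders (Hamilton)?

Jefferson

Jefferson: Alpha 2, Beta 1, Gamma 21.
Hamilton: Alpha 2, Beta 2, Gamma 20.
Gamma gets 21 under Jefferson and 20 under Hamilton.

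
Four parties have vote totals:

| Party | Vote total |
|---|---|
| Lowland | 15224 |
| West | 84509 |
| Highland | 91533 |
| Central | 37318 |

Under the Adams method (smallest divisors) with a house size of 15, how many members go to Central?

Standard divisor 228584/15 ≈ 15238.933; standard quotas: Lowland 0.999, West 5.546, Highland 6.007, Central 2.449.
Rounding up gives 1, 6, 7, 3 = 17 seats, so the divisor must be adjusted.
With modified divisor 17600: modified quotas Lowland 0.865, West 4.802, Highland 5.201, Central 2.120.
Rounding up: Lowland 1, West 5, Highland 6, Central 3 (total 15).
Central receives 3.

3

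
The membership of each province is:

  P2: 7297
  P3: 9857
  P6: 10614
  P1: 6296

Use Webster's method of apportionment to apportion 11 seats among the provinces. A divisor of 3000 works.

With modified divisor 3000: modified quotas P2 2.432, P3 3.286, P6 3.538, P1 2.099.
Rounding to the nearest integer: P2 2, P3 3, P6 4, P1 2 (total 11).

P2=2, P3=3, P6=4, P1=2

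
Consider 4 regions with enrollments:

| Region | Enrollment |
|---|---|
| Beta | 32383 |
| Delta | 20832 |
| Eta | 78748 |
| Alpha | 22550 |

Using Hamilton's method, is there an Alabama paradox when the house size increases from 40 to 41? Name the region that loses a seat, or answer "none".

Delta

At 40 seats: Beta 8, Delta 6, Eta 20, Alpha 6.
At 41 seats: Beta 9, Delta 5, Eta 21, Alpha 6.
Delta drops from 6 to 5.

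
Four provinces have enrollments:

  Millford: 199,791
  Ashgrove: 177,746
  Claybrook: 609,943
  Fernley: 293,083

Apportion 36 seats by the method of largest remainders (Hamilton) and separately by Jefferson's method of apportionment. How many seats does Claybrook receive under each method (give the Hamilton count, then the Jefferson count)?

17 and 18

Hamilton: Millford 6, Ashgrove 5, Claybrook 17, Fernley 8.
Jefferson: Millford 5, Ashgrove 5, Claybrook 18, Fernley 8.
Claybrook gets 17 under Hamilton and 18 under Jefferson.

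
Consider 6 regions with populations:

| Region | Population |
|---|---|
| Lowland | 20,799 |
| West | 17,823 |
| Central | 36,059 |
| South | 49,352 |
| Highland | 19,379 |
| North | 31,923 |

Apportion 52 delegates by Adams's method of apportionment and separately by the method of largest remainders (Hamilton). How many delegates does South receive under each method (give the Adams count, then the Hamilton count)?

Adams: Lowland 6, West 6, Central 11, South 14, Highland 6, North 9.
Hamilton: Lowland 6, West 5, Central 11, South 15, Highland 6, North 9.
South gets 14 under Adams and 15 under Hamilton.

14 and 15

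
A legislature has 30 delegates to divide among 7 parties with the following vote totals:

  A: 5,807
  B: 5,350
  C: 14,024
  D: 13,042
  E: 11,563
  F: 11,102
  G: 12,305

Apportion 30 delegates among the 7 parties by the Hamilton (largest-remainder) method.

Total 73193; standard divisor 73193/30 ≈ 2439.767.
Standard quotas: A 2.3801, B 2.1928, C 5.7481, D 5.3456, E 4.7394, F 4.5504, G 5.0435.
Lower quotas: A 2, B 2, C 5, D 5, E 4, F 4, G 5 (sum 27, leaving 3 seats).
Remainders in descending order: C 0.7481, E 0.7394, F 0.5504, A 0.3801, D 0.3456, B 0.1928, G 0.0435.
Largest remainders: C, E, F receive the extra seats.

A 2; B 2; C 6; D 5; E 5; F 5; G 5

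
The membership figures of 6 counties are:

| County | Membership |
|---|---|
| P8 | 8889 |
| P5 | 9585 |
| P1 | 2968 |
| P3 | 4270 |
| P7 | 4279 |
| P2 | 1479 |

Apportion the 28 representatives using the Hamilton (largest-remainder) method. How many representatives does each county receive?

P8=8; P5=8; P1=3; P3=4; P7=4; P2=1

The standard divisor is 31470/28 ≈ 1123.929.
Standard quotas: P8 7.9089, P5 8.5281, P1 2.6407, P3 3.7992, P7 3.8072, P2 1.3159.
Lower quotas: P8 7, P5 8, P1 2, P3 3, P7 3, P2 1 (sum 24, leaving 4 seats).
Remainders in descending order: P8 0.9089, P7 0.8072, P3 0.7992, P1 0.6407, P5 0.5281, P2 0.3159.
The surplus seats go to P8, P7, P3, P1.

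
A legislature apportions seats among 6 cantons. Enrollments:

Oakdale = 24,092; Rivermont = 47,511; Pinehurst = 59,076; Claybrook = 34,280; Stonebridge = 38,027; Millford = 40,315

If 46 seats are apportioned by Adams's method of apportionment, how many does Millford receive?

Standard divisor 243301/46 ≈ 5289.152; standard quotas: Oakdale 4.555, Rivermont 8.983, Pinehurst 11.169, Claybrook 6.481, Stonebridge 7.190, Millford 7.622.
Rounding up gives 5, 9, 12, 7, 8, 8 = 49 seats, so the divisor must be adjusted.
With modified divisor 5740: modified quotas Oakdale 4.197, Rivermont 8.277, Pinehurst 10.292, Claybrook 5.972, Stonebridge 6.625, Millford 7.024.
Rounding up: Oakdale 5, Rivermont 9, Pinehurst 11, Claybrook 6, Stonebridge 7, Millford 8 (total 46).
Millford receives 8.

8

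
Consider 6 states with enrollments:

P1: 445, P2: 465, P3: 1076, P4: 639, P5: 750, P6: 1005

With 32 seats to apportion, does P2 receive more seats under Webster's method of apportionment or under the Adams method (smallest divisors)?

Webster: P1 3, P2 3, P3 8, P4 5, P5 6, P6 7.
Adams: P1 3, P2 4, P3 8, P4 5, P5 5, P6 7.
P2 gets 3 under Webster and 4 under Adams.

Adams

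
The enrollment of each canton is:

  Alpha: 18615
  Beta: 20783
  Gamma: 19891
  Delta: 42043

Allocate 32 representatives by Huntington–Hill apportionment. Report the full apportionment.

Alpha=6, Beta=7, Gamma=6, Delta=13

With divisor 3162: modified quotas Alpha 5.887, Beta 6.573, Gamma 6.291, Delta 13.296.
Geometric-mean thresholds: Alpha √(5·6)=5.477, Beta √(6·7)=6.481, Gamma √(6·7)=6.481, Delta √(13·14)=13.491.
Each quota rounded against its threshold gives Alpha 6, Beta 7, Gamma 6, Delta 13 (total 32).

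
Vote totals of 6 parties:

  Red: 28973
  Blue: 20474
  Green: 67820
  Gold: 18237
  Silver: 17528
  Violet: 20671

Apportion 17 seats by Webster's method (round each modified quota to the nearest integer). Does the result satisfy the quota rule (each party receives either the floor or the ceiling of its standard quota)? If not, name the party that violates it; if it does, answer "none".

Standard quotas: Red 2.836, Blue 2.004, Green 6.637, Gold 1.785, Silver 1.715, Violet 2.023.
Webster allocation: Red 3, Blue 2, Green 6, Gold 2, Silver 2, Violet 2.
Every allocation lies between the lower and upper quota.

none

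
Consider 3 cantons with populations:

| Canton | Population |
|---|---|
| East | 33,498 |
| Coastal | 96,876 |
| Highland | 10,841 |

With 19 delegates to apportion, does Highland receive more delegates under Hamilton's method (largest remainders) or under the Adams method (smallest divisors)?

Hamilton: East 5, Coastal 13, Highland 1.
Adams: East 5, Coastal 12, Highland 2.
Highland gets 1 under Hamilton and 2 under Adams.

Adams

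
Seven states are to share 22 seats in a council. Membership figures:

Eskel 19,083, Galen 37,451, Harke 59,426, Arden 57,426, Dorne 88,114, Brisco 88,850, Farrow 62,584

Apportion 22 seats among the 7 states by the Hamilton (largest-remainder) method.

Eskel 1, Galen 2, Harke 3, Arden 3, Dorne 5, Brisco 5, Farrow 3

Total 412934; standard divisor 412934/22 ≈ 18769.727.
Standard quotas: Eskel 1.0167, Galen 1.9953, Harke 3.1661, Arden 3.0595, Dorne 4.6945, Brisco 4.7337, Farrow 3.3343.
Lower quotas: Eskel 1, Galen 1, Harke 3, Arden 3, Dorne 4, Brisco 4, Farrow 3 (sum 19, leaving 3 seats).
Remainders in descending order: Galen 0.9953, Brisco 0.7337, Dorne 0.6945, Farrow 0.3343, Harke 0.1661, Arden 0.0595, Eskel 0.0167.
The surplus seats go to Galen, Brisco, Dorne.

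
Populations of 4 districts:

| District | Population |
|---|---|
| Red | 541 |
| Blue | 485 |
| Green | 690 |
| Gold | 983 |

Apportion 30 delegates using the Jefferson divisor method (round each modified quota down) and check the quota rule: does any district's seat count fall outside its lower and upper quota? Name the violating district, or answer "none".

Standard quotas: Red 6.013, Blue 5.391, Green 7.670, Gold 10.926.
Jefferson allocation: Red 6, Blue 5, Green 8, Gold 11.
Every allocation lies between the lower and upper quota.

none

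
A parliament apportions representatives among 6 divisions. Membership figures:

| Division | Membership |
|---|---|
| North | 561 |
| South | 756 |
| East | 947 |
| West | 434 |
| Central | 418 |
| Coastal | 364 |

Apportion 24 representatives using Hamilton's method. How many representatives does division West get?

3

Standard divisor: 3480 ÷ 24 = 145.
Standard quotas: North 3.869, South 5.214, East 6.531, West 2.993, Central 2.883, Coastal 2.510.
Lower quotas: North 3, South 5, East 6, West 2, Central 2, Coastal 2 (sum 20, leaving 4 seats).
Remainders in descending order: West 0.993, Central 0.883, North 0.869, East 0.531, Coastal 0.510, South 0.214.
Largest remainders: West, Central, North, East receive the extra seats.
West receives 3.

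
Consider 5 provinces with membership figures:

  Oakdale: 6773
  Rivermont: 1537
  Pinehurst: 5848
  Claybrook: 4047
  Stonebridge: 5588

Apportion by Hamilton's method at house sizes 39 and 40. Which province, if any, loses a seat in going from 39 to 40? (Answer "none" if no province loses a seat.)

none

At 39 seats: Oakdale 11, Rivermont 2, Pinehurst 10, Claybrook 7, Stonebridge 9.
At 40 seats: Oakdale 11, Rivermont 3, Pinehurst 10, Claybrook 7, Stonebridge 9.
No province's allocation decreased.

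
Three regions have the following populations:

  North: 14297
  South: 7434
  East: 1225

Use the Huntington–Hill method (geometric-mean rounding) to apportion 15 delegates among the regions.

North=9, South=5, East=1

With divisor 1585: modified quotas North 9.020, South 4.690, East 0.773.
Geometric-mean thresholds: North √(9·10)=9.487, South √(4·5)=4.472, East (min 1).
Each quota rounded against its threshold gives North 9, South 5, East 1 (total 15).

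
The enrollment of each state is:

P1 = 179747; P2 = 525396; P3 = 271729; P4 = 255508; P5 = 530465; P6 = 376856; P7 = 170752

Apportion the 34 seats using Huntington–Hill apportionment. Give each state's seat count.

With divisor 69959: modified quotas P1 2.569, P2 7.510, P3 3.884, P4 3.652, P5 7.583, P6 5.387, P7 2.441.
Geometric-mean thresholds: P1 √(2·3)=2.449, P2 √(7·8)=7.483, P3 √(3·4)=3.464, P4 √(3·4)=3.464, P5 √(7·8)=7.483, P6 √(5·6)=5.477, P7 √(2·3)=2.449.
Each quota rounded against its threshold gives P1 3, P2 8, P3 4, P4 4, P5 8, P6 5, P7 2 (total 34).

P1 3, P2 8, P3 4, P4 4, P5 8, P6 5, P7 2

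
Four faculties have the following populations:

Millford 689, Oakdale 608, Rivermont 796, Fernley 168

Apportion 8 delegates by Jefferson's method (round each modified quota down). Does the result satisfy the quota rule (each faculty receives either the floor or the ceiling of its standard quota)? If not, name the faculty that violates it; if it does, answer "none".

Standard quotas: Millford 2.438, Oakdale 2.151, Rivermont 2.816, Fernley 0.594.
Jefferson allocation: Millford 3, Oakdale 2, Rivermont 3, Fernley 0.
Every allocation lies between the lower and upper quota.

none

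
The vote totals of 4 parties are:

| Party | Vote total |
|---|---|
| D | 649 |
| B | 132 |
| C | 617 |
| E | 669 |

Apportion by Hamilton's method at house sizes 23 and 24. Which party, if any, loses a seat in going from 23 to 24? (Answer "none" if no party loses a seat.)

At 23 seats: D 7, B 2, C 7, E 7.
At 24 seats: D 8, B 1, C 7, E 8.
B drops from 2 to 1.

B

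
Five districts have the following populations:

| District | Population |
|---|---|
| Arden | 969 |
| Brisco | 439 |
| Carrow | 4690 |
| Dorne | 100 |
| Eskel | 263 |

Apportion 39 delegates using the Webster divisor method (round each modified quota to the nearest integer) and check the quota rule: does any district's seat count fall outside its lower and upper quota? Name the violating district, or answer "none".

Carrow

Standard quotas: Arden 5.849, Brisco 2.650, Carrow 28.310, Dorne 0.604, Eskel 1.588.
Webster allocation: Arden 6, Brisco 3, Carrow 27, Dorne 1, Eskel 2.
Carrow has quota 28.310 (lower 28, upper 29) but receives 27 — outside the quota interval.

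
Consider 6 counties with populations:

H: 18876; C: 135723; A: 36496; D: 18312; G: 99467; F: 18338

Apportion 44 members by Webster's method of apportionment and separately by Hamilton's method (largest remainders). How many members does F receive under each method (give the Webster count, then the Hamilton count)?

Webster: H 3, C 18, A 5, D 2, G 14, F 2.
Hamilton: H 3, C 18, A 5, D 2, G 13, F 3.
F gets 2 under Webster and 3 under Hamilton.

2 and 3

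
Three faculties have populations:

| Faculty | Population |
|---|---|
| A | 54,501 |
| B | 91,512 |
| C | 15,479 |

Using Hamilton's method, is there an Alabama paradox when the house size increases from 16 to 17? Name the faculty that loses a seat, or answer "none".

C

At 16 seats: A 5, B 9, C 2.
At 17 seats: A 6, B 10, C 1.
C drops from 2 to 1.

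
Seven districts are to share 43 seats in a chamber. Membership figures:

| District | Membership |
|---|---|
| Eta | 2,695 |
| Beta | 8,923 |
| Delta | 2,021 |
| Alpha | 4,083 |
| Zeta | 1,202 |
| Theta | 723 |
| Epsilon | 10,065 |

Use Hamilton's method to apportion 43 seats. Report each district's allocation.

Total 29712; standard divisor 29712/43 ≈ 690.977.
Standard quotas: Eta 3.9003, Beta 12.9136, Delta 2.9248, Alpha 5.9090, Zeta 1.7396, Theta 1.0463, Epsilon 14.5663.
Lower quotas: Eta 3, Beta 12, Delta 2, Alpha 5, Zeta 1, Theta 1, Epsilon 14 (sum 38, leaving 5 seats).
Remainders in descending order: Delta 0.9248, Beta 0.9136, Alpha 0.9090, Eta 0.9003, Zeta 0.7396, Epsilon 0.5663, Theta 0.0463.
The surplus seats go to Delta, Beta, Alpha, Eta, Zeta.

Eta 4, Beta 13, Delta 3, Alpha 6, Zeta 2, Theta 1, Epsilon 14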